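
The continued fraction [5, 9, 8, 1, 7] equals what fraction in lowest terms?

Using pₖ = aₖpₖ₋₁ + pₖ₋₂ and qₖ = aₖqₖ₋₁ + qₖ₋₂:
  k=0: a=5, p=5, q=1
  k=1: a=9, p=46, q=9
  k=2: a=8, p=373, q=73
  k=3: a=1, p=419, q=82
  k=4: a=7, p=3306, q=647

3306/647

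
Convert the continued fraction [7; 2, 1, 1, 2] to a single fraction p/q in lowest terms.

Fold from the inside: start with 2/1.
  1 + 1/2 = 3/2
  1 + 2/3 = 5/3
  2 + 3/5 = 13/5
  7 + 5/13 = 96/13

96/13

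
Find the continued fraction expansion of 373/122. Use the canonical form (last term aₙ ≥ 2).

373 = 3·122 + 7
122 = 17·7 + 3
7 = 2·3 + 1
3 = 3·1 + 0  (stop)
So 373/122 = [3; 17, 2, 3].

[3; 17, 2, 3]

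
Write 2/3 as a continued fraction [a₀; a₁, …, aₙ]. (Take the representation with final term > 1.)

2 = 0×3 + 2
3 = 1×2 + 1
2 = 2×1 + 0  (stop)
So 2/3 = [0; 1, 2].

[0; 1, 2]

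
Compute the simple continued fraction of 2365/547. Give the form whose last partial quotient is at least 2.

[4; 3, 11, 16]

2365 = 4·547 + 177
547 = 3·177 + 16
177 = 11·16 + 1
16 = 16·1 + 0  (stop)
So 2365/547 = [4; 3, 11, 16].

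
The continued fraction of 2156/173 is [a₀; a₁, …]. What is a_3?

2156 = 12·173 + 80   →  a_0 = 12
173 = 2·80 + 13   →  a_1 = 2
80 = 6·13 + 2   →  a_2 = 6
13 = 6·2 + 1   →  a_3 = 6

6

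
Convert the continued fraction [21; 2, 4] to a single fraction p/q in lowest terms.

193/9

Fold from the inside: start with 4/1.
  2 + 1/4 = 9/4
  21 + 4/9 = 193/9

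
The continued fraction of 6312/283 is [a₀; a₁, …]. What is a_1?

3

6312 = 22·283 + 86   →  a_0 = 22
283 = 3·86 + 25   →  a_1 = 3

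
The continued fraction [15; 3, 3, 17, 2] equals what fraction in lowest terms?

5447/356

Using pₖ = aₖpₖ₋₁ + pₖ₋₂ and qₖ = aₖqₖ₋₁ + qₖ₋₂:
  k=0: a=15, p=15, q=1
  k=1: a=3, p=46, q=3
  k=2: a=3, p=153, q=10
  k=3: a=17, p=2647, q=173
  k=4: a=2, p=5447, q=356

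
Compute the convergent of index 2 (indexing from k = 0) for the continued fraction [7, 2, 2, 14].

37/5

Using pₖ = aₖpₖ₋₁ + pₖ₋₂, qₖ = aₖqₖ₋₁ + qₖ₋₂ (with p₋₁=1, p₋₂=0, q₋₁=0, q₋₂=1):
  k=0: a=7, p=7, q=1
  k=1: a=2, p=15, q=2
  k=2: a=2, p=37, q=5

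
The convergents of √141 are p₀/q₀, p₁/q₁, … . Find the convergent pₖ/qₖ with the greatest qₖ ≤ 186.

2173/183

√141 = [11; 1, 6, 1, 22, …] (period length 4).
Convergents:
  p_0/q_0 = 11/1
  p_1/q_1 = 12/1
  p_2/q_2 = 83/7
  p_3/q_3 = 95/8
  p_4/q_4 = 2173/183
  p_5/q_5 = 2268/191
q_4 = 183 ≤ 186 < 191 = q_5, so the answer is 2173/183.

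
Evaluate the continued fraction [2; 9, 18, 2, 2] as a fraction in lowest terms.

1758/833

Fold from the inside: start with 2/1.
  2 + 1/2 = 5/2
  18 + 2/5 = 92/5
  9 + 5/92 = 833/92
  2 + 92/833 = 1758/833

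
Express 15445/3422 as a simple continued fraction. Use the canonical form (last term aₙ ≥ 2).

[4; 1, 1, 18, 10, 4, 2]

15445 = 4·3422 + 1757
3422 = 1·1757 + 1665
1757 = 1·1665 + 92
1665 = 18·92 + 9
92 = 10·9 + 2
9 = 4·2 + 1
2 = 2·1 + 0  (stop)
So 15445/3422 = [4; 1, 1, 18, 10, 4, 2].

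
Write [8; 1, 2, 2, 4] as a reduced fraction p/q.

Using pₖ = aₖpₖ₋₁ + pₖ₋₂ and qₖ = aₖqₖ₋₁ + qₖ₋₂:
  k=0: a=8, p=8, q=1
  k=1: a=1, p=9, q=1
  k=2: a=2, p=26, q=3
  k=3: a=2, p=61, q=7
  k=4: a=4, p=270, q=31

270/31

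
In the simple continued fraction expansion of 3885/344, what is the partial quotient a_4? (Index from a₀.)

3885 = 11·344 + 101   →  a_0 = 11
344 = 3·101 + 41   →  a_1 = 3
101 = 2·41 + 19   →  a_2 = 2
41 = 2·19 + 3   →  a_3 = 2
19 = 6·3 + 1   →  a_4 = 6

6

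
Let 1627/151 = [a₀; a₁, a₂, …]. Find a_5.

1627 = 10·151 + 117   →  a_0 = 10
151 = 1·117 + 34   →  a_1 = 1
117 = 3·34 + 15   →  a_2 = 3
34 = 2·15 + 4   →  a_3 = 2
15 = 3·4 + 3   →  a_4 = 3
4 = 1·3 + 1   →  a_5 = 1

1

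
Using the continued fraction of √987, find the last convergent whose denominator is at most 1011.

√987 = [31; 2, 2, 2, 62, …] (period length 4).
Convergents:
  p_0/q_0 = 31/1
  p_1/q_1 = 63/2
  p_2/q_2 = 157/5
  p_3/q_3 = 377/12
  p_4/q_4 = 23531/749
  p_5/q_5 = 47439/1510
q_4 = 749 ≤ 1011 < 1510 = q_5, so the answer is 23531/749.

23531/749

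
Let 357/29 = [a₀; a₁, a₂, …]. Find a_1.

357 = 12·29 + 9   →  a_0 = 12
29 = 3·9 + 2   →  a_1 = 3

3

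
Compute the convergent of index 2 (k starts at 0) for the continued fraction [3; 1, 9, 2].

Using pₖ = aₖpₖ₋₁ + pₖ₋₂, qₖ = aₖqₖ₋₁ + qₖ₋₂ (with p₋₁=1, p₋₂=0, q₋₁=0, q₋₂=1):
  k=0: a=3, p=3, q=1
  k=1: a=1, p=4, q=1
  k=2: a=9, p=39, q=10

39/10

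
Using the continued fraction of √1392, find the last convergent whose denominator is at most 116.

1567/42

√1392 = [37; 3, 4, 3, 74, …] (period length 4).
Convergents:
  p_0/q_0 = 37/1
  p_1/q_1 = 112/3
  p_2/q_2 = 485/13
  p_3/q_3 = 1567/42
  p_4/q_4 = 116443/3121
q_3 = 42 ≤ 116 < 3121 = q_4, so the answer is 1567/42.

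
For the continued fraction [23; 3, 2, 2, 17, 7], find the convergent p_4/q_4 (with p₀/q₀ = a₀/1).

6895/296

Using pₖ = aₖpₖ₋₁ + pₖ₋₂, qₖ = aₖqₖ₋₁ + qₖ₋₂ (with p₋₁=1, p₋₂=0, q₋₁=0, q₋₂=1):
  k=0: a=23, p=23, q=1
  k=1: a=3, p=70, q=3
  k=2: a=2, p=163, q=7
  k=3: a=2, p=396, q=17
  k=4: a=17, p=6895, q=296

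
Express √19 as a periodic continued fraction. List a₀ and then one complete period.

[4; 2, 1, 3, 1, 2, 8]

a₀ = ⌊√19⌋ = 4.
With m₀=0, d₀=1 and mₖ₊₁ = dₖaₖ − mₖ, dₖ₊₁ = (n − mₖ₊₁²)/dₖ, aₖ₊₁ = ⌊(a₀+mₖ₊₁)/dₖ₊₁⌋:
  k=1: m=4, d=3, a=2
  k=2: m=2, d=5, a=1
  k=3: m=3, d=2, a=3
  k=4: m=3, d=5, a=1
  k=5: m=2, d=3, a=2
  k=6: m=4, d=1, a=8
d=1 and a=2a₀=8 at k=6, so the next step gives (m, d) = (4, 3) again — its k=1 value — and the period has length 6.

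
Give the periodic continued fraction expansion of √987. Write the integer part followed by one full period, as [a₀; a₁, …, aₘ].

[31; 2, 2, 2, 62]

a₀ = ⌊√987⌋ = 31.
With m₀=0, d₀=1 and mₖ₊₁ = dₖaₖ − mₖ, dₖ₊₁ = (n − mₖ₊₁²)/dₖ, aₖ₊₁ = ⌊(a₀+mₖ₊₁)/dₖ₊₁⌋:
  k=1: m=31, d=26, a=2
  k=2: m=21, d=21, a=2
  k=3: m=21, d=26, a=2
  k=4: m=31, d=1, a=62
d=1 and a=2a₀=62 at k=4, so the next step gives (m, d) = (31, 26) again — its k=1 value — and the period has length 4.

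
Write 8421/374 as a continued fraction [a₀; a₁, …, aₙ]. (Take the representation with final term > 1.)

8421 = 22×374 + 193
374 = 1×193 + 181
193 = 1×181 + 12
181 = 15×12 + 1
12 = 12×1 + 0  (stop)
So 8421/374 = [22; 1, 1, 15, 12].

[22; 1, 1, 15, 12]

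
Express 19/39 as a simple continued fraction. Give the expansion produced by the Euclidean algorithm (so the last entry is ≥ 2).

[0; 2, 19]

19 = 0·39 + 19
39 = 2·19 + 1
19 = 19·1 + 0  (stop)
So 19/39 = [0; 2, 19].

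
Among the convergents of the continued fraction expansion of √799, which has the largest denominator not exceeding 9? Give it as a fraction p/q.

√799 = [28; 3, 1, 3, 56, …] (period length 4).
Convergents:
  p_0/q_0 = 28/1
  p_1/q_1 = 85/3
  p_2/q_2 = 113/4
  p_3/q_3 = 424/15
q_2 = 4 ≤ 9 < 15 = q_3, so the answer is 113/4.

113/4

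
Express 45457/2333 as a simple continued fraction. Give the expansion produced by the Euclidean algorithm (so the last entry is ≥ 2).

[19; 2, 15, 2, 11, 1, 2]

45457 = 19×2333 + 1130
2333 = 2×1130 + 73
1130 = 15×73 + 35
73 = 2×35 + 3
35 = 11×3 + 2
3 = 1×2 + 1
2 = 2×1 + 0  (stop)
So 45457/2333 = [19; 2, 15, 2, 11, 1, 2].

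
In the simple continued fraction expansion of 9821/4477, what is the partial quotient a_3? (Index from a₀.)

9821 = 2·4477 + 867   →  a_0 = 2
4477 = 5·867 + 142   →  a_1 = 5
867 = 6·142 + 15   →  a_2 = 6
142 = 9·15 + 7   →  a_3 = 9

9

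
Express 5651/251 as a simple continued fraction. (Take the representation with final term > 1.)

[22; 1, 1, 17, 2, 3]

5651 = 22×251 + 129
251 = 1×129 + 122
129 = 1×122 + 7
122 = 17×7 + 3
7 = 2×3 + 1
3 = 3×1 + 0  (stop)
So 5651/251 = [22; 1, 1, 17, 2, 3].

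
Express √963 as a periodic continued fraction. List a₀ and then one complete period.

[31; 31, 62]

a₀ = ⌊√963⌋ = 31.
With m₀=0, d₀=1 and mₖ₊₁ = dₖaₖ − mₖ, dₖ₊₁ = (n − mₖ₊₁²)/dₖ, aₖ₊₁ = ⌊(a₀+mₖ₊₁)/dₖ₊₁⌋:
  k=1: m=31, d=2, a=31
  k=2: m=31, d=1, a=62
d=1 and a=2a₀=62 at k=2, so the next step gives (m, d) = (31, 2) again — its k=1 value — and the period has length 2.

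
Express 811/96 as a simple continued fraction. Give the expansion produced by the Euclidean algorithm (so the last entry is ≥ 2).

[8; 2, 4, 3, 3]

811 = 8*96 + 43
96 = 2*43 + 10
43 = 4*10 + 3
10 = 3*3 + 1
3 = 3*1 + 0  (stop)
So 811/96 = [8; 2, 4, 3, 3].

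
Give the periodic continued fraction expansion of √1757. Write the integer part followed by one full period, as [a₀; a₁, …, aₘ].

a₀ = ⌊√1757⌋ = 41.
With m₀=0, d₀=1 and mₖ₊₁ = dₖaₖ − mₖ, dₖ₊₁ = (n − mₖ₊₁²)/dₖ, aₖ₊₁ = ⌊(a₀+mₖ₊₁)/dₖ₊₁⌋:
  k=1: m=41, d=76, a=1
  k=2: m=35, d=7, a=10
  k=3: m=35, d=76, a=1
  k=4: m=41, d=1, a=82
d=1 and a=2a₀=82 at k=4, so the next step gives (m, d) = (41, 76) again — its k=1 value — and the period has length 4.

[41; 1, 10, 1, 82]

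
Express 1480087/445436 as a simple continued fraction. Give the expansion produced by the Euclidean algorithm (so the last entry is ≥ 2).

1480087 = 3·445436 + 143779
445436 = 3·143779 + 14099
143779 = 10·14099 + 2789
14099 = 5·2789 + 154
2789 = 18·154 + 17
154 = 9·17 + 1
17 = 17·1 + 0  (stop)
So 1480087/445436 = [3; 3, 10, 5, 18, 9, 17].

[3; 3, 10, 5, 18, 9, 17]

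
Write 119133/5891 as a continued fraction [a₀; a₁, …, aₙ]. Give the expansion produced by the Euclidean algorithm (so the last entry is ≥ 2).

[20; 4, 2, 18, 3, 1, 8]

119133 = 20*5891 + 1313
5891 = 4*1313 + 639
1313 = 2*639 + 35
639 = 18*35 + 9
35 = 3*9 + 8
9 = 1*8 + 1
8 = 8*1 + 0  (stop)
So 119133/5891 = [20; 4, 2, 18, 3, 1, 8].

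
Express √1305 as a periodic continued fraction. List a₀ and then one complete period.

[36; 8, 72]

a₀ = ⌊√1305⌋ = 36.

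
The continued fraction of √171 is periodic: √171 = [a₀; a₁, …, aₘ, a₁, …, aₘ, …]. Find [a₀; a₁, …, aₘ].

[13; 13, 26]

a₀ = ⌊√171⌋ = 13.
With m₀=0, d₀=1 and mₖ₊₁ = dₖaₖ − mₖ, dₖ₊₁ = (n − mₖ₊₁²)/dₖ, aₖ₊₁ = ⌊(a₀+mₖ₊₁)/dₖ₊₁⌋:
  k=1: m=13, d=2, a=13
  k=2: m=13, d=1, a=26
d=1 and a=2a₀=26 at k=2, so the next step gives (m, d) = (13, 2) again — its k=1 value — and the period has length 2.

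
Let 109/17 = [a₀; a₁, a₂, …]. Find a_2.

2

109 = 6·17 + 7   →  a_0 = 6
17 = 2·7 + 3   →  a_1 = 2
7 = 2·3 + 1   →  a_2 = 2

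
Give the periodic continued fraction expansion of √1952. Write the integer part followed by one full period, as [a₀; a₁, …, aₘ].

[44; 5, 1, 1, 21, 1, 1, 5, 88]

a₀ = ⌊√1952⌋ = 44.
With m₀=0, d₀=1 and mₖ₊₁ = dₖaₖ − mₖ, dₖ₊₁ = (n − mₖ₊₁²)/dₖ, aₖ₊₁ = ⌊(a₀+mₖ₊₁)/dₖ₊₁⌋:
  k=1: m=44, d=16, a=5
  k=2: m=36, d=41, a=1
  k=3: m=5, d=47, a=1
  k=4: m=42, d=4, a=21
  k=5: m=42, d=47, a=1
  k=6: m=5, d=41, a=1
  k=7: m=36, d=16, a=5
  k=8: m=44, d=1, a=88
d=1 and a=2a₀=88 at k=8, so the next step gives (m, d) = (44, 16) again — its k=1 value — and the period has length 8.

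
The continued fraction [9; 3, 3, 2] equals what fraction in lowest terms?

214/23

Fold from the inside: start with 2/1.
  3 + 1/2 = 7/2
  3 + 2/7 = 23/7
  9 + 7/23 = 214/23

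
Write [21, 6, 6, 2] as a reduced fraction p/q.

Using pₖ = aₖpₖ₋₁ + pₖ₋₂ and qₖ = aₖqₖ₋₁ + qₖ₋₂:
  k=0: a=21, p=21, q=1
  k=1: a=6, p=127, q=6
  k=2: a=6, p=783, q=37
  k=3: a=2, p=1693, q=80

1693/80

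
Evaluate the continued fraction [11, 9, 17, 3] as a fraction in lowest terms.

Fold from the inside: start with 3/1.
  17 + 1/3 = 52/3
  9 + 3/52 = 471/52
  11 + 52/471 = 5233/471

5233/471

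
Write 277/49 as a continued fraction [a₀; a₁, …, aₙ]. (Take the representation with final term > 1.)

[5; 1, 1, 1, 7, 2]

277 = 5·49 + 32
49 = 1·32 + 17
32 = 1·17 + 15
17 = 1·15 + 2
15 = 7·2 + 1
2 = 2·1 + 0  (stop)
So 277/49 = [5; 1, 1, 1, 7, 2].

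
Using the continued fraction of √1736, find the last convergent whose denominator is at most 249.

10333/248

√1736 = [41; 1, 1, 1, 82, …] (period length 4).
Convergents:
  p_0/q_0 = 41/1
  p_1/q_1 = 42/1
  p_2/q_2 = 83/2
  p_3/q_3 = 125/3
  p_4/q_4 = 10333/248
  p_5/q_5 = 10458/251
q_4 = 248 ≤ 249 < 251 = q_5, so the answer is 10333/248.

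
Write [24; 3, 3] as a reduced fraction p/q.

243/10

Using pₖ = aₖpₖ₋₁ + pₖ₋₂ and qₖ = aₖqₖ₋₁ + qₖ₋₂:
  k=0: a=24, p=24, q=1
  k=1: a=3, p=73, q=3
  k=2: a=3, p=243, q=10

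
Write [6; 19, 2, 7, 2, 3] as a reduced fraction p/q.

13077/2161

Fold from the inside: start with 3/1.
  2 + 1/3 = 7/3
  7 + 3/7 = 52/7
  2 + 7/52 = 111/52
  19 + 52/111 = 2161/111
  6 + 111/2161 = 13077/2161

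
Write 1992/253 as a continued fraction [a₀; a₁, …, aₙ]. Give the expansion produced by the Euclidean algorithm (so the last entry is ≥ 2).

1992 = 7·253 + 221
253 = 1·221 + 32
221 = 6·32 + 29
32 = 1·29 + 3
29 = 9·3 + 2
3 = 1·2 + 1
2 = 2·1 + 0  (stop)
So 1992/253 = [7; 1, 6, 1, 9, 1, 2].

[7; 1, 6, 1, 9, 1, 2]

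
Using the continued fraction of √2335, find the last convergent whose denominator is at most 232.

√2335 = [48; 3, 9, 3, 96, …] (period length 4).
Convergents:
  p_0/q_0 = 48/1
  p_1/q_1 = 145/3
  p_2/q_2 = 1353/28
  p_3/q_3 = 4204/87
  p_4/q_4 = 404937/8380
q_3 = 87 ≤ 232 < 8380 = q_4, so the answer is 4204/87.

4204/87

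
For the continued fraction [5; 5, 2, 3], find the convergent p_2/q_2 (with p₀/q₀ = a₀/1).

Using pₖ = aₖpₖ₋₁ + pₖ₋₂, qₖ = aₖqₖ₋₁ + qₖ₋₂ (with p₋₁=1, p₋₂=0, q₋₁=0, q₋₂=1):
  k=0: a=5, p=5, q=1
  k=1: a=5, p=26, q=5
  k=2: a=2, p=57, q=11

57/11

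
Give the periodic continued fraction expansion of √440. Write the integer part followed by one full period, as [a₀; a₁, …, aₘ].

[20; 1, 40]

a₀ = ⌊√440⌋ = 20.
With m₀=0, d₀=1 and mₖ₊₁ = dₖaₖ − mₖ, dₖ₊₁ = (n − mₖ₊₁²)/dₖ, aₖ₊₁ = ⌊(a₀+mₖ₊₁)/dₖ₊₁⌋:
  k=1: m=20, d=40, a=1
  k=2: m=20, d=1, a=40
d=1 and a=2a₀=40 at k=2, so the next step gives (m, d) = (20, 40) again — its k=1 value — and the period has length 2.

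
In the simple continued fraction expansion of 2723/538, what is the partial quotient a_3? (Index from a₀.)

2723 = 5·538 + 33   →  a_0 = 5
538 = 16·33 + 10   →  a_1 = 16
33 = 3·10 + 3   →  a_2 = 3
10 = 3·3 + 1   →  a_3 = 3

3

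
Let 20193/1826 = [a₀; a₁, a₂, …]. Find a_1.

20193 = 11·1826 + 107   →  a_0 = 11
1826 = 17·107 + 7   →  a_1 = 17

17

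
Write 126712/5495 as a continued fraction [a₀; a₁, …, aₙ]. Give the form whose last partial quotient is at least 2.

[23; 16, 1, 4, 9, 7]

126712 = 23·5495 + 327
5495 = 16·327 + 263
327 = 1·263 + 64
263 = 4·64 + 7
64 = 9·7 + 1
7 = 7·1 + 0  (stop)
So 126712/5495 = [23; 16, 1, 4, 9, 7].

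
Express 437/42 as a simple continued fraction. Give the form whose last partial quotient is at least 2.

437 = 10·42 + 17
42 = 2·17 + 8
17 = 2·8 + 1
8 = 8·1 + 0  (stop)
So 437/42 = [10; 2, 2, 8].

[10; 2, 2, 8]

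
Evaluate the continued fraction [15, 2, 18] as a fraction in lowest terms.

Fold from the inside: start with 18/1.
  2 + 1/18 = 37/18
  15 + 18/37 = 573/37

573/37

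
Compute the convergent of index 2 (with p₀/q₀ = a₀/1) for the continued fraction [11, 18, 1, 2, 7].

210/19

Using pₖ = aₖpₖ₋₁ + pₖ₋₂, qₖ = aₖqₖ₋₁ + qₖ₋₂ (with p₋₁=1, p₋₂=0, q₋₁=0, q₋₂=1):
  k=0: a=11, p=11, q=1
  k=1: a=18, p=199, q=18
  k=2: a=1, p=210, q=19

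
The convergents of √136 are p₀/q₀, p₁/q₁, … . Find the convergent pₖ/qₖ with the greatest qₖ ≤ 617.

2449/210

√136 = [11; 1, 1, 1, 22, …] (period length 4).
Convergents:
  p_0/q_0 = 11/1
  p_1/q_1 = 12/1
  p_2/q_2 = 23/2
  p_3/q_3 = 35/3
  p_4/q_4 = 793/68
  p_5/q_5 = 828/71
  p_6/q_6 = 1621/139
  p_7/q_7 = 2449/210
  p_8/q_8 = 55499/4759
q_7 = 210 ≤ 617 < 4759 = q_8, so the answer is 2449/210.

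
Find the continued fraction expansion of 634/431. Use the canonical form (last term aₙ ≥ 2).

[1; 2, 8, 8, 3]

634 = 1·431 + 203
431 = 2·203 + 25
203 = 8·25 + 3
25 = 8·3 + 1
3 = 3·1 + 0  (stop)
So 634/431 = [1; 2, 8, 8, 3].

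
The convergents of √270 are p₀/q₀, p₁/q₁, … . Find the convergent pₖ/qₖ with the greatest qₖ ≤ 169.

2284/139

√270 = [16; 2, 3, 6, 3, 2, 32, …] (period length 6).
Convergents:
  p_0/q_0 = 16/1
  p_1/q_1 = 33/2
  p_2/q_2 = 115/7
  p_3/q_3 = 723/44
  p_4/q_4 = 2284/139
  p_5/q_5 = 5291/322
q_4 = 139 ≤ 169 < 322 = q_5, so the answer is 2284/139.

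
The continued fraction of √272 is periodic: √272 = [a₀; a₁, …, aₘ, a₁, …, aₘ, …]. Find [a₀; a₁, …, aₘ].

[16; 2, 32]

a₀ = ⌊√272⌋ = 16.
With m₀=0, d₀=1 and mₖ₊₁ = dₖaₖ − mₖ, dₖ₊₁ = (n − mₖ₊₁²)/dₖ, aₖ₊₁ = ⌊(a₀+mₖ₊₁)/dₖ₊₁⌋:
  k=1: m=16, d=16, a=2
  k=2: m=16, d=1, a=32
d=1 and a=2a₀=32 at k=2, so the next step gives (m, d) = (16, 16) again — its k=1 value — and the period has length 2.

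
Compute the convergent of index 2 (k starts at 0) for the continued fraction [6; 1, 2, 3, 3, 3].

Using pₖ = aₖpₖ₋₁ + pₖ₋₂, qₖ = aₖqₖ₋₁ + qₖ₋₂ (with p₋₁=1, p₋₂=0, q₋₁=0, q₋₂=1):
  k=0: a=6, p=6, q=1
  k=1: a=1, p=7, q=1
  k=2: a=2, p=20, q=3

20/3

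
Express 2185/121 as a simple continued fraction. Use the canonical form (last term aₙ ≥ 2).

2185 = 18*121 + 7
121 = 17*7 + 2
7 = 3*2 + 1
2 = 2*1 + 0  (stop)
So 2185/121 = [18; 17, 3, 2].

[18; 17, 3, 2]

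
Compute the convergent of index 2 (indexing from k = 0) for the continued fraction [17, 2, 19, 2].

Using pₖ = aₖpₖ₋₁ + pₖ₋₂, qₖ = aₖqₖ₋₁ + qₖ₋₂ (with p₋₁=1, p₋₂=0, q₋₁=0, q₋₂=1):
  k=0: a=17, p=17, q=1
  k=1: a=2, p=35, q=2
  k=2: a=19, p=682, q=39

682/39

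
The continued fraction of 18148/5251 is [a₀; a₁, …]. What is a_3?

5

18148 = 3·5251 + 2395   →  a_0 = 3
5251 = 2·2395 + 461   →  a_1 = 2
2395 = 5·461 + 90   →  a_2 = 5
461 = 5·90 + 11   →  a_3 = 5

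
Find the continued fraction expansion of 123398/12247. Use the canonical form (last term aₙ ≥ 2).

123398 = 10×12247 + 928
12247 = 13×928 + 183
928 = 5×183 + 13
183 = 14×13 + 1
13 = 13×1 + 0  (stop)
So 123398/12247 = [10; 13, 5, 14, 13].

[10; 13, 5, 14, 13]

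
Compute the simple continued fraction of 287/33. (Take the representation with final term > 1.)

[8; 1, 2, 3, 3]

287 = 8*33 + 23
33 = 1*23 + 10
23 = 2*10 + 3
10 = 3*3 + 1
3 = 3*1 + 0  (stop)
So 287/33 = [8; 1, 2, 3, 3].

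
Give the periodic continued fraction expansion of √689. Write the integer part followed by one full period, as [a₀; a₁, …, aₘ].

[26; 4, 52]

a₀ = ⌊√689⌋ = 26.
With m₀=0, d₀=1 and mₖ₊₁ = dₖaₖ − mₖ, dₖ₊₁ = (n − mₖ₊₁²)/dₖ, aₖ₊₁ = ⌊(a₀+mₖ₊₁)/dₖ₊₁⌋:
  k=1: m=26, d=13, a=4
  k=2: m=26, d=1, a=52
d=1 and a=2a₀=52 at k=2, so the next step gives (m, d) = (26, 13) again — its k=1 value — and the period has length 2.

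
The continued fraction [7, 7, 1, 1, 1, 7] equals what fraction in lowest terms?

Using pₖ = aₖpₖ₋₁ + pₖ₋₂ and qₖ = aₖqₖ₋₁ + qₖ₋₂:
  k=0: a=7, p=7, q=1
  k=1: a=7, p=50, q=7
  k=2: a=1, p=57, q=8
  k=3: a=1, p=107, q=15
  k=4: a=1, p=164, q=23
  k=5: a=7, p=1255, q=176

1255/176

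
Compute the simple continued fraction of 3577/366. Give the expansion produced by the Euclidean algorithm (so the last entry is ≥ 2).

3577 = 9·366 + 283
366 = 1·283 + 83
283 = 3·83 + 34
83 = 2·34 + 15
34 = 2·15 + 4
15 = 3·4 + 3
4 = 1·3 + 1
3 = 3·1 + 0  (stop)
So 3577/366 = [9; 1, 3, 2, 2, 3, 1, 3].

[9; 1, 3, 2, 2, 3, 1, 3]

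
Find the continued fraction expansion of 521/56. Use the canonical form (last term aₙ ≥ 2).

521 = 9×56 + 17
56 = 3×17 + 5
17 = 3×5 + 2
5 = 2×2 + 1
2 = 2×1 + 0  (stop)
So 521/56 = [9; 3, 3, 2, 2].

[9; 3, 3, 2, 2]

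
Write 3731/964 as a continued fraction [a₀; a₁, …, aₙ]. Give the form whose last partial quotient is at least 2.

3731 = 3*964 + 839
964 = 1*839 + 125
839 = 6*125 + 89
125 = 1*89 + 36
89 = 2*36 + 17
36 = 2*17 + 2
17 = 8*2 + 1
2 = 2*1 + 0  (stop)
So 3731/964 = [3; 1, 6, 1, 2, 2, 8, 2].

[3; 1, 6, 1, 2, 2, 8, 2]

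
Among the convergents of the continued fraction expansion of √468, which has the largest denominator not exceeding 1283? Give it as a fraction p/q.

√468 = [21; 1, 1, 1, 2, 1, 1, 1, 42, …] (period length 8).
Convergents:
  p_0/q_0 = 21/1
  p_1/q_1 = 22/1
  p_2/q_2 = 43/2
  p_3/q_3 = 65/3
  p_4/q_4 = 173/8
  p_5/q_5 = 238/11
  p_6/q_6 = 411/19
  p_7/q_7 = 649/30
  p_8/q_8 = 27669/1279
  p_9/q_9 = 28318/1309
q_8 = 1279 ≤ 1283 < 1309 = q_9, so the answer is 27669/1279.

27669/1279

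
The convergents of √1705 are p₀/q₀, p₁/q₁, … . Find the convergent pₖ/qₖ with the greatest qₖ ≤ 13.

289/7

√1705 = [41; 3, 2, 3, 82, …] (period length 4).
Convergents:
  p_0/q_0 = 41/1
  p_1/q_1 = 124/3
  p_2/q_2 = 289/7
  p_3/q_3 = 991/24
q_2 = 7 ≤ 13 < 24 = q_3, so the answer is 289/7.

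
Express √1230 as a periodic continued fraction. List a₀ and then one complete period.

[35; 14, 70]

a₀ = ⌊√1230⌋ = 35.
With m₀=0, d₀=1 and mₖ₊₁ = dₖaₖ − mₖ, dₖ₊₁ = (n − mₖ₊₁²)/dₖ, aₖ₊₁ = ⌊(a₀+mₖ₊₁)/dₖ₊₁⌋:
  k=1: m=35, d=5, a=14
  k=2: m=35, d=1, a=70
d=1 and a=2a₀=70 at k=2, so the next step gives (m, d) = (35, 5) again — its k=1 value — and the period has length 2.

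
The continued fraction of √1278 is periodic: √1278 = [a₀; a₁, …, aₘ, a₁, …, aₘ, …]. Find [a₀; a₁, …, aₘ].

a₀ = ⌊√1278⌋ = 35.
With m₀=0, d₀=1 and mₖ₊₁ = dₖaₖ − mₖ, dₖ₊₁ = (n − mₖ₊₁²)/dₖ, aₖ₊₁ = ⌊(a₀+mₖ₊₁)/dₖ₊₁⌋:
  k=1: m=35, d=53, a=1
  k=2: m=18, d=18, a=2
  k=3: m=18, d=53, a=1
  k=4: m=35, d=1, a=70
d=1 and a=2a₀=70 at k=4, so the next step gives (m, d) = (35, 53) again — its k=1 value — and the period has length 4.

[35; 1, 2, 1, 70]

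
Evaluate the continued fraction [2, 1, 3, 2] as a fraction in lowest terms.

25/9

Using pₖ = aₖpₖ₋₁ + pₖ₋₂ and qₖ = aₖqₖ₋₁ + qₖ₋₂:
  k=0: a=2, p=2, q=1
  k=1: a=1, p=3, q=1
  k=2: a=3, p=11, q=4
  k=3: a=2, p=25, q=9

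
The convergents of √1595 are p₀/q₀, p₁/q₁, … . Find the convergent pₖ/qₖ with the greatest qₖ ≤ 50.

639/16

√1595 = [39; 1, 14, 1, 78, …] (period length 4).
Convergents:
  p_0/q_0 = 39/1
  p_1/q_1 = 40/1
  p_2/q_2 = 599/15
  p_3/q_3 = 639/16
  p_4/q_4 = 50441/1263
q_3 = 16 ≤ 50 < 1263 = q_4, so the answer is 639/16.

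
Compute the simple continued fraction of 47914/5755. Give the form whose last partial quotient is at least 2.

[8; 3, 14, 11, 12]

47914 = 8·5755 + 1874
5755 = 3·1874 + 133
1874 = 14·133 + 12
133 = 11·12 + 1
12 = 12·1 + 0  (stop)
So 47914/5755 = [8; 3, 14, 11, 12].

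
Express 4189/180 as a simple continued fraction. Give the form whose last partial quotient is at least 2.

4189 = 23×180 + 49
180 = 3×49 + 33
49 = 1×33 + 16
33 = 2×16 + 1
16 = 16×1 + 0  (stop)
So 4189/180 = [23; 3, 1, 2, 16].

[23; 3, 1, 2, 16]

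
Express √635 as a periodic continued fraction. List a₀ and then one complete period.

a₀ = ⌊√635⌋ = 25.
With m₀=0, d₀=1 and mₖ₊₁ = dₖaₖ − mₖ, dₖ₊₁ = (n − mₖ₊₁²)/dₖ, aₖ₊₁ = ⌊(a₀+mₖ₊₁)/dₖ₊₁⌋:
  k=1: m=25, d=10, a=5
  k=2: m=25, d=1, a=50
d=1 and a=2a₀=50 at k=2, so the next step gives (m, d) = (25, 10) again — its k=1 value — and the period has length 2.

[25; 5, 50]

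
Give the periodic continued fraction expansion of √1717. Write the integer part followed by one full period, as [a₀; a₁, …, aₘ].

a₀ = ⌊√1717⌋ = 41.
With m₀=0, d₀=1 and mₖ₊₁ = dₖaₖ − mₖ, dₖ₊₁ = (n − mₖ₊₁²)/dₖ, aₖ₊₁ = ⌊(a₀+mₖ₊₁)/dₖ₊₁⌋:
  k=1: m=41, d=36, a=2
  k=2: m=31, d=21, a=3
  k=3: m=32, d=33, a=2
  k=4: m=34, d=17, a=4
  k=5: m=34, d=33, a=2
  k=6: m=32, d=21, a=3
  k=7: m=31, d=36, a=2
  k=8: m=41, d=1, a=82
d=1 and a=2a₀=82 at k=8, so the next step gives (m, d) = (41, 36) again — its k=1 value — and the period has length 8.

[41; 2, 3, 2, 4, 2, 3, 2, 82]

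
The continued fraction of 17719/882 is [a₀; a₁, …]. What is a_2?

17719 = 20·882 + 79   →  a_0 = 20
882 = 11·79 + 13   →  a_1 = 11
79 = 6·13 + 1   →  a_2 = 6

6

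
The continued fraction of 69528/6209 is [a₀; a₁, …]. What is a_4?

69528 = 11·6209 + 1229   →  a_0 = 11
6209 = 5·1229 + 64   →  a_1 = 5
1229 = 19·64 + 13   →  a_2 = 19
64 = 4·13 + 12   →  a_3 = 4
13 = 1·12 + 1   →  a_4 = 1

1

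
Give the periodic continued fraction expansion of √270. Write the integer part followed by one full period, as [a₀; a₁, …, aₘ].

a₀ = ⌊√270⌋ = 16.
With m₀=0, d₀=1 and mₖ₊₁ = dₖaₖ − mₖ, dₖ₊₁ = (n − mₖ₊₁²)/dₖ, aₖ₊₁ = ⌊(a₀+mₖ₊₁)/dₖ₊₁⌋:
  k=1: m=16, d=14, a=2
  k=2: m=12, d=9, a=3
  k=3: m=15, d=5, a=6
  k=4: m=15, d=9, a=3
  k=5: m=12, d=14, a=2
  k=6: m=16, d=1, a=32
d=1 and a=2a₀=32 at k=6, so the next step gives (m, d) = (16, 14) again — its k=1 value — and the period has length 6.

[16; 2, 3, 6, 3, 2, 32]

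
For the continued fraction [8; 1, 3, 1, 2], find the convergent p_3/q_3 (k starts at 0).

44/5

Using pₖ = aₖpₖ₋₁ + pₖ₋₂, qₖ = aₖqₖ₋₁ + qₖ₋₂ (with p₋₁=1, p₋₂=0, q₋₁=0, q₋₂=1):
  k=0: a=8, p=8, q=1
  k=1: a=1, p=9, q=1
  k=2: a=3, p=35, q=4
  k=3: a=1, p=44, q=5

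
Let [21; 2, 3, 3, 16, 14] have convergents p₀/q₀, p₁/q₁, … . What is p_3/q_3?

493/23

Using pₖ = aₖpₖ₋₁ + pₖ₋₂, qₖ = aₖqₖ₋₁ + qₖ₋₂ (with p₋₁=1, p₋₂=0, q₋₁=0, q₋₂=1):
  k=0: a=21, p=21, q=1
  k=1: a=2, p=43, q=2
  k=2: a=3, p=150, q=7
  k=3: a=3, p=493, q=23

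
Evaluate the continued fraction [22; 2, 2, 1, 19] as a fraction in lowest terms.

Fold from the inside: start with 19/1.
  1 + 1/19 = 20/19
  2 + 19/20 = 59/20
  2 + 20/59 = 138/59
  22 + 59/138 = 3095/138

3095/138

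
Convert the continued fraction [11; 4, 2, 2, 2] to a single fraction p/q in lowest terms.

595/53

Fold from the inside: start with 2/1.
  2 + 1/2 = 5/2
  2 + 2/5 = 12/5
  4 + 5/12 = 53/12
  11 + 12/53 = 595/53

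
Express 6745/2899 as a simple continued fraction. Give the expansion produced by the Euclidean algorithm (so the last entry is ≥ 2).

6745 = 2·2899 + 947
2899 = 3·947 + 58
947 = 16·58 + 19
58 = 3·19 + 1
19 = 19·1 + 0  (stop)
So 6745/2899 = [2; 3, 16, 3, 19].

[2; 3, 16, 3, 19]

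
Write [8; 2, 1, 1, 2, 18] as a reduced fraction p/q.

2004/239

Using pₖ = aₖpₖ₋₁ + pₖ₋₂ and qₖ = aₖqₖ₋₁ + qₖ₋₂:
  k=0: a=8, p=8, q=1
  k=1: a=2, p=17, q=2
  k=2: a=1, p=25, q=3
  k=3: a=1, p=42, q=5
  k=4: a=2, p=109, q=13
  k=5: a=18, p=2004, q=239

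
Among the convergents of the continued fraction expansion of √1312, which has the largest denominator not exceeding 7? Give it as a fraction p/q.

181/5

√1312 = [36; 4, 1, 1, 17, 1, 1, 4, 72, …] (period length 8).
Convergents:
  p_0/q_0 = 36/1
  p_1/q_1 = 145/4
  p_2/q_2 = 181/5
  p_3/q_3 = 326/9
q_2 = 5 ≤ 7 < 9 = q_3, so the answer is 181/5.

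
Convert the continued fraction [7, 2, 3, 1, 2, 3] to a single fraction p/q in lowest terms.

625/84

Using pₖ = aₖpₖ₋₁ + pₖ₋₂ and qₖ = aₖqₖ₋₁ + qₖ₋₂:
  k=0: a=7, p=7, q=1
  k=1: a=2, p=15, q=2
  k=2: a=3, p=52, q=7
  k=3: a=1, p=67, q=9
  k=4: a=2, p=186, q=25
  k=5: a=3, p=625, q=84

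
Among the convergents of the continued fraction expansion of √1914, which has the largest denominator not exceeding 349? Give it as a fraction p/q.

15181/347

√1914 = [43; 1, 2, 1, 86, …] (period length 4).
Convergents:
  p_0/q_0 = 43/1
  p_1/q_1 = 44/1
  p_2/q_2 = 131/3
  p_3/q_3 = 175/4
  p_4/q_4 = 15181/347
  p_5/q_5 = 15356/351
q_4 = 347 ≤ 349 < 351 = q_5, so the answer is 15181/347.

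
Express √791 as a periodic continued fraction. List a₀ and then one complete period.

[28; 8, 56]

a₀ = ⌊√791⌋ = 28.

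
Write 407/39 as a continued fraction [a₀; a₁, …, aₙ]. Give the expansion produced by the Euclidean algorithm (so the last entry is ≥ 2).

[10; 2, 3, 2, 2]

407 = 10·39 + 17
39 = 2·17 + 5
17 = 3·5 + 2
5 = 2·2 + 1
2 = 2·1 + 0  (stop)
So 407/39 = [10; 2, 3, 2, 2].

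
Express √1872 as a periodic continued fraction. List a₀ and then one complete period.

[43; 3, 1, 3, 86]

a₀ = ⌊√1872⌋ = 43.
With m₀=0, d₀=1 and mₖ₊₁ = dₖaₖ − mₖ, dₖ₊₁ = (n − mₖ₊₁²)/dₖ, aₖ₊₁ = ⌊(a₀+mₖ₊₁)/dₖ₊₁⌋:
  k=1: m=43, d=23, a=3
  k=2: m=26, d=52, a=1
  k=3: m=26, d=23, a=3
  k=4: m=43, d=1, a=86
d=1 and a=2a₀=86 at k=4, so the next step gives (m, d) = (43, 23) again — its k=1 value — and the period has length 4.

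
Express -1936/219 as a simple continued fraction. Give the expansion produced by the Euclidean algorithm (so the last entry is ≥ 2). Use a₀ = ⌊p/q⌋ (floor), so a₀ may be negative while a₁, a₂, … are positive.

-1936 = -9*219 + 35
219 = 6*35 + 9
35 = 3*9 + 8
9 = 1*8 + 1
8 = 8*1 + 0  (stop)
So -1936/219 = [-9; 6, 3, 1, 8].

[-9; 6, 3, 1, 8]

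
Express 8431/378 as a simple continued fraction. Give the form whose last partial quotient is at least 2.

[22; 3, 3, 2, 16]

8431 = 22*378 + 115
378 = 3*115 + 33
115 = 3*33 + 16
33 = 2*16 + 1
16 = 16*1 + 0  (stop)
So 8431/378 = [22; 3, 3, 2, 16].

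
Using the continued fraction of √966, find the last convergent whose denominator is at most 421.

√966 = [31; 12, 2, 2, 2, 12, 62, …] (period length 6).
Convergents:
  p_0/q_0 = 31/1
  p_1/q_1 = 373/12
  p_2/q_2 = 777/25
  p_3/q_3 = 1927/62
  p_4/q_4 = 4631/149
  p_5/q_5 = 57499/1850
q_4 = 149 ≤ 421 < 1850 = q_5, so the answer is 4631/149.

4631/149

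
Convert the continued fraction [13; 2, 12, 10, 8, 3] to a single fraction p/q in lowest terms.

Using pₖ = aₖpₖ₋₁ + pₖ₋₂ and qₖ = aₖqₖ₋₁ + qₖ₋₂:
  k=0: a=13, p=13, q=1
  k=1: a=2, p=27, q=2
  k=2: a=12, p=337, q=25
  k=3: a=10, p=3397, q=252
  k=4: a=8, p=27513, q=2041
  k=5: a=3, p=85936, q=6375

85936/6375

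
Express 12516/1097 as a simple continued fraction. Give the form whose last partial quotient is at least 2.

[11; 2, 2, 3, 1, 9, 5]

12516 = 11·1097 + 449
1097 = 2·449 + 199
449 = 2·199 + 51
199 = 3·51 + 46
51 = 1·46 + 5
46 = 9·5 + 1
5 = 5·1 + 0  (stop)
So 12516/1097 = [11; 2, 2, 3, 1, 9, 5].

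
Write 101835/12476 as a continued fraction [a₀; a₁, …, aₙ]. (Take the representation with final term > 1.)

[8; 6, 6, 2, 5, 9, 3]

101835 = 8·12476 + 2027
12476 = 6·2027 + 314
2027 = 6·314 + 143
314 = 2·143 + 28
143 = 5·28 + 3
28 = 9·3 + 1
3 = 3·1 + 0  (stop)
So 101835/12476 = [8; 6, 6, 2, 5, 9, 3].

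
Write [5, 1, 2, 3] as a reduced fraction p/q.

Fold from the inside: start with 3/1.
  2 + 1/3 = 7/3
  1 + 3/7 = 10/7
  5 + 7/10 = 57/10

57/10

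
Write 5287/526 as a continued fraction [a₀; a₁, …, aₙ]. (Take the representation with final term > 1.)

[10; 19, 2, 13]

5287 = 10·526 + 27
526 = 19·27 + 13
27 = 2·13 + 1
13 = 13·1 + 0  (stop)
So 5287/526 = [10; 19, 2, 13].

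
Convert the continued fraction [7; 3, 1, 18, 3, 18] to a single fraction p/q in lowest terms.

30442/4197

Fold from the inside: start with 18/1.
  3 + 1/18 = 55/18
  18 + 18/55 = 1008/55
  1 + 55/1008 = 1063/1008
  3 + 1008/1063 = 4197/1063
  7 + 1063/4197 = 30442/4197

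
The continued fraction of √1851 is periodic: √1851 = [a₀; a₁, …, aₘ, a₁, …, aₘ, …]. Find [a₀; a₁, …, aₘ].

[43; 43, 86]

a₀ = ⌊√1851⌋ = 43.
With m₀=0, d₀=1 and mₖ₊₁ = dₖaₖ − mₖ, dₖ₊₁ = (n − mₖ₊₁²)/dₖ, aₖ₊₁ = ⌊(a₀+mₖ₊₁)/dₖ₊₁⌋:
  k=1: m=43, d=2, a=43
  k=2: m=43, d=1, a=86
d=1 and a=2a₀=86 at k=2, so the next step gives (m, d) = (43, 2) again — its k=1 value — and the period has length 2.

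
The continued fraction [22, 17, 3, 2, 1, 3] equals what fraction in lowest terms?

Fold from the inside: start with 3/1.
  1 + 1/3 = 4/3
  2 + 3/4 = 11/4
  3 + 4/11 = 37/11
  17 + 11/37 = 640/37
  22 + 37/640 = 14117/640

14117/640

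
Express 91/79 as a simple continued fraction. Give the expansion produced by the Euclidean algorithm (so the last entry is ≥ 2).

91 = 1·79 + 12
79 = 6·12 + 7
12 = 1·7 + 5
7 = 1·5 + 2
5 = 2·2 + 1
2 = 2·1 + 0  (stop)
So 91/79 = [1; 6, 1, 1, 2, 2].

[1; 6, 1, 1, 2, 2]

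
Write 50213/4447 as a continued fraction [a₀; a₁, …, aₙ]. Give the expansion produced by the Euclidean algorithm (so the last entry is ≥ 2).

[11; 3, 2, 3, 7, 8, 3]

50213 = 11*4447 + 1296
4447 = 3*1296 + 559
1296 = 2*559 + 178
559 = 3*178 + 25
178 = 7*25 + 3
25 = 8*3 + 1
3 = 3*1 + 0  (stop)
So 50213/4447 = [11; 3, 2, 3, 7, 8, 3].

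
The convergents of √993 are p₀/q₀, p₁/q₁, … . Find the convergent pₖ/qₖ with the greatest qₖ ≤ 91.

√993 = [31; 1, 1, 20, 1, 1, 62, …] (period length 6).
Convergents:
  p_0/q_0 = 31/1
  p_1/q_1 = 32/1
  p_2/q_2 = 63/2
  p_3/q_3 = 1292/41
  p_4/q_4 = 1355/43
  p_5/q_5 = 2647/84
  p_6/q_6 = 165469/5251
q_5 = 84 ≤ 91 < 5251 = q_6, so the answer is 2647/84.

2647/84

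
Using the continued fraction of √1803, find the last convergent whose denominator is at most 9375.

203137/4784

√1803 = [42; 2, 6, 28, 6, 2, 84, …] (period length 6).
Convergents:
  p_0/q_0 = 42/1
  p_1/q_1 = 85/2
  p_2/q_2 = 552/13
  p_3/q_3 = 15541/366
  p_4/q_4 = 93798/2209
  p_5/q_5 = 203137/4784
  p_6/q_6 = 17157306/404065
q_5 = 4784 ≤ 9375 < 404065 = q_6, so the answer is 203137/4784.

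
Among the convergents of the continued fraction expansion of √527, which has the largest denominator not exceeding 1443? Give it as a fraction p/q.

√527 = [22; 1, 21, 1, 44, …] (period length 4).
Convergents:
  p_0/q_0 = 22/1
  p_1/q_1 = 23/1
  p_2/q_2 = 505/22
  p_3/q_3 = 528/23
  p_4/q_4 = 23737/1034
  p_5/q_5 = 24265/1057
  p_6/q_6 = 533302/23231
q_5 = 1057 ≤ 1443 < 23231 = q_6, so the answer is 24265/1057.

24265/1057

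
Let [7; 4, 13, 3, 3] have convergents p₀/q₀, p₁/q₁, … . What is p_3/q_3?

1181/163

Using pₖ = aₖpₖ₋₁ + pₖ₋₂, qₖ = aₖqₖ₋₁ + qₖ₋₂ (with p₋₁=1, p₋₂=0, q₋₁=0, q₋₂=1):
  k=0: a=7, p=7, q=1
  k=1: a=4, p=29, q=4
  k=2: a=13, p=384, q=53
  k=3: a=3, p=1181, q=163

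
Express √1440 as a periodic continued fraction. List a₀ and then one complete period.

[37; 1, 17, 1, 74]

a₀ = ⌊√1440⌋ = 37.
With m₀=0, d₀=1 and mₖ₊₁ = dₖaₖ − mₖ, dₖ₊₁ = (n − mₖ₊₁²)/dₖ, aₖ₊₁ = ⌊(a₀+mₖ₊₁)/dₖ₊₁⌋:
  k=1: m=37, d=71, a=1
  k=2: m=34, d=4, a=17
  k=3: m=34, d=71, a=1
  k=4: m=37, d=1, a=74
d=1 and a=2a₀=74 at k=4, so the next step gives (m, d) = (37, 71) again — its k=1 value — and the period has length 4.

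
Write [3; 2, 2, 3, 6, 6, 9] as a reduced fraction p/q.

20597/6038

Fold from the inside: start with 9/1.
  6 + 1/9 = 55/9
  6 + 9/55 = 339/55
  3 + 55/339 = 1072/339
  2 + 339/1072 = 2483/1072
  2 + 1072/2483 = 6038/2483
  3 + 2483/6038 = 20597/6038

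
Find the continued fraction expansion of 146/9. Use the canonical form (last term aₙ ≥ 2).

146 = 16·9 + 2
9 = 4·2 + 1
2 = 2·1 + 0  (stop)
So 146/9 = [16; 4, 2].

[16; 4, 2]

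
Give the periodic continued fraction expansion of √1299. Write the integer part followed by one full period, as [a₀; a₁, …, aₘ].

[36; 24, 72]

a₀ = ⌊√1299⌋ = 36.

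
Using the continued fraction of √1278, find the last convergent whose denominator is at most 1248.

√1278 = [35; 1, 2, 1, 70, …] (period length 4).
Convergents:
  p_0/q_0 = 35/1
  p_1/q_1 = 36/1
  p_2/q_2 = 107/3
  p_3/q_3 = 143/4
  p_4/q_4 = 10117/283
  p_5/q_5 = 10260/287
  p_6/q_6 = 30637/857
  p_7/q_7 = 40897/1144
  p_8/q_8 = 2893427/80937
q_7 = 1144 ≤ 1248 < 80937 = q_8, so the answer is 40897/1144.

40897/1144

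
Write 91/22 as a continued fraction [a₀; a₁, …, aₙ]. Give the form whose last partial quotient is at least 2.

[4; 7, 3]

91 = 4×22 + 3
22 = 7×3 + 1
3 = 3×1 + 0  (stop)
So 91/22 = [4; 7, 3].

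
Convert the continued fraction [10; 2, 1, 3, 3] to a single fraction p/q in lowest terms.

373/36

Fold from the inside: start with 3/1.
  3 + 1/3 = 10/3
  1 + 3/10 = 13/10
  2 + 10/13 = 36/13
  10 + 13/36 = 373/36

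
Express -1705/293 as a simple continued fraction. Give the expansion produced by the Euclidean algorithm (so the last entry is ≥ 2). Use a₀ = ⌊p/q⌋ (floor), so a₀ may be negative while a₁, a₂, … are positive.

[-6; 5, 1, 1, 8, 3]

-1705 = -6×293 + 53
293 = 5×53 + 28
53 = 1×28 + 25
28 = 1×25 + 3
25 = 8×3 + 1
3 = 3×1 + 0  (stop)
So -1705/293 = [-6; 5, 1, 1, 8, 3].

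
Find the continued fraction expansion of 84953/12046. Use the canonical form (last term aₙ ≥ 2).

84953 = 7*12046 + 631
12046 = 19*631 + 57
631 = 11*57 + 4
57 = 14*4 + 1
4 = 4*1 + 0  (stop)
So 84953/12046 = [7; 19, 11, 14, 4].

[7; 19, 11, 14, 4]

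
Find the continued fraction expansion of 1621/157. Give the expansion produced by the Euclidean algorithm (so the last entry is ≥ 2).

[10; 3, 12, 1, 3]

1621 = 10*157 + 51
157 = 3*51 + 4
51 = 12*4 + 3
4 = 1*3 + 1
3 = 3*1 + 0  (stop)
So 1621/157 = [10; 3, 12, 1, 3].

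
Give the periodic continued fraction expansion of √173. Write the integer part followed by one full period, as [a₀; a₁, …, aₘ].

[13; 6, 1, 1, 6, 26]

a₀ = ⌊√173⌋ = 13.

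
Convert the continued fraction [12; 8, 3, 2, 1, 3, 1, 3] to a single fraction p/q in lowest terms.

Using pₖ = aₖpₖ₋₁ + pₖ₋₂ and qₖ = aₖqₖ₋₁ + qₖ₋₂:
  k=0: a=12, p=12, q=1
  k=1: a=8, p=97, q=8
  k=2: a=3, p=303, q=25
  k=3: a=2, p=703, q=58
  k=4: a=1, p=1006, q=83
  k=5: a=3, p=3721, q=307
  k=6: a=1, p=4727, q=390
  k=7: a=3, p=17902, q=1477

17902/1477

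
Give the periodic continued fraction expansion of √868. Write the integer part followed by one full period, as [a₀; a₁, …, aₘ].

a₀ = ⌊√868⌋ = 29.
With m₀=0, d₀=1 and mₖ₊₁ = dₖaₖ − mₖ, dₖ₊₁ = (n − mₖ₊₁²)/dₖ, aₖ₊₁ = ⌊(a₀+mₖ₊₁)/dₖ₊₁⌋:
  k=1: m=29, d=27, a=2
  k=2: m=25, d=9, a=6
  k=3: m=29, d=3, a=19
  k=4: m=28, d=28, a=2
  k=5: m=28, d=3, a=19
  k=6: m=29, d=9, a=6
  k=7: m=25, d=27, a=2
  k=8: m=29, d=1, a=58
d=1 and a=2a₀=58 at k=8, so the next step gives (m, d) = (29, 27) again — its k=1 value — and the period has length 8.

[29; 2, 6, 19, 2, 19, 6, 2, 58]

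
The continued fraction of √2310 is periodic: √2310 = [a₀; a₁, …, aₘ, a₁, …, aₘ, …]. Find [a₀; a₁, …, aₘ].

a₀ = ⌊√2310⌋ = 48.
With m₀=0, d₀=1 and mₖ₊₁ = dₖaₖ − mₖ, dₖ₊₁ = (n − mₖ₊₁²)/dₖ, aₖ₊₁ = ⌊(a₀+mₖ₊₁)/dₖ₊₁⌋:
  k=1: m=48, d=6, a=16
  k=2: m=48, d=1, a=96
d=1 and a=2a₀=96 at k=2, so the next step gives (m, d) = (48, 6) again — its k=1 value — and the period has length 2.

[48; 16, 96]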